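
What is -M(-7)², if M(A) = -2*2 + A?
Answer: -121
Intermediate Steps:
M(A) = -4 + A
-M(-7)² = -(-4 - 7)² = -1*(-11)² = -1*121 = -121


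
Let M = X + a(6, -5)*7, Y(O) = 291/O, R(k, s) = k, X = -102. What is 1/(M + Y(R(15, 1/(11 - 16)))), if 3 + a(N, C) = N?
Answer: -5/308 ≈ -0.016234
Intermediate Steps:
a(N, C) = -3 + N
M = -81 (M = -102 + (-3 + 6)*7 = -102 + 3*7 = -102 + 21 = -81)
1/(M + Y(R(15, 1/(11 - 16)))) = 1/(-81 + 291/15) = 1/(-81 + 291*(1/15)) = 1/(-81 + 97/5) = 1/(-308/5) = -5/308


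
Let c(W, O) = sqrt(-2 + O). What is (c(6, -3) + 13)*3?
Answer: 39 + 3*I*sqrt(5) ≈ 39.0 + 6.7082*I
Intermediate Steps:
(c(6, -3) + 13)*3 = (sqrt(-2 - 3) + 13)*3 = (sqrt(-5) + 13)*3 = (I*sqrt(5) + 13)*3 = (13 + I*sqrt(5))*3 = 39 + 3*I*sqrt(5)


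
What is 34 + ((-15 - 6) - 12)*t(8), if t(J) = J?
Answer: -230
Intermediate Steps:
34 + ((-15 - 6) - 12)*t(8) = 34 + ((-15 - 6) - 12)*8 = 34 + (-21 - 12)*8 = 34 - 33*8 = 34 - 264 = -230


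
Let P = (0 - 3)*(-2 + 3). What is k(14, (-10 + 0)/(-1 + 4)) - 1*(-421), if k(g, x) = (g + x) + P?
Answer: 1286/3 ≈ 428.67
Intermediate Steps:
P = -3 (P = -3*1 = -3)
k(g, x) = -3 + g + x (k(g, x) = (g + x) - 3 = -3 + g + x)
k(14, (-10 + 0)/(-1 + 4)) - 1*(-421) = (-3 + 14 + (-10 + 0)/(-1 + 4)) - 1*(-421) = (-3 + 14 - 10/3) + 421 = 23/3 + 421 = 1286/3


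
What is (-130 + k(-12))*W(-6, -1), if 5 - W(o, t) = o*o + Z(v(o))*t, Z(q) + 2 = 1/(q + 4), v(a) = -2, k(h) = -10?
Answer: 4550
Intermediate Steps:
Z(q) = -2 + 1/(4 + q) (Z(q) = -2 + 1/(q + 4) = -2 + 1/(4 + q))
W(o, t) = 5 - o² + 3*t/2 (W(o, t) = 5 - (o*o + ((-7 - 2*(-2))/(4 - 2))*t) = 5 - (o² + ((-7 + 4)/2)*t) = 5 - (o² + ((½)*(-3))*t) = 5 - (o² - 3*t/2) = 5 + (-o² + 3*t/2) = 5 - o² + 3*t/2)
(-130 + k(-12))*W(-6, -1) = (-130 - 10)*(5 - 1*(-6)² + (3/2)*(-1)) = -140*(5 - 1*36 - 3/2) = -140*(5 - 36 - 3/2) = -140*(-65/2) = 4550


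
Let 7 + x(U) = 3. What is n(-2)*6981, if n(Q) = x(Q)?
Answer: -27924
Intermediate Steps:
x(U) = -4 (x(U) = -7 + 3 = -4)
n(Q) = -4
n(-2)*6981 = -4*6981 = -27924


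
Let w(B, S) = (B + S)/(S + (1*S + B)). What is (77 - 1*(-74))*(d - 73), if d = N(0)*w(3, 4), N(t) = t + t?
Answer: -11023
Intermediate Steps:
N(t) = 2*t
w(B, S) = (B + S)/(B + 2*S) (w(B, S) = (B + S)/(S + (S + B)) = (B + S)/(S + (B + S)) = (B + S)/(B + 2*S))
d = 0 (d = (2*0)*((3 + 4)/(3 + 2*4)) = 0*(7/(3 + 8)) = 0*(7/11) = 0)
(77 - 1*(-74))*(d - 73) = (77 - 1*(-74))*(0 - 73) = (77 + 74)*(-73) = 151*(-73) = -11023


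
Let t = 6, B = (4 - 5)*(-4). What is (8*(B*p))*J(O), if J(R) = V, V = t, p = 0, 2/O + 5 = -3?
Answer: 0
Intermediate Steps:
O = -¼ (O = 2/(-5 - 3) = 2/(-8) = 2*(-⅛) = -¼ ≈ -0.25000)
B = 4 (B = -1*(-4) = 4)
V = 6
J(R) = 6
(8*(B*p))*J(O) = (8*(4*0))*6 = (8*0)*6 = 0*6 = 0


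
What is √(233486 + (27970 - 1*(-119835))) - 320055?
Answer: -320055 + √381291 ≈ -3.1944e+5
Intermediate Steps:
√(233486 + (27970 - 1*(-119835))) - 320055 = √(233486 + (27970 + 119835)) - 320055 = √(233486 + 147805) - 320055 = √381291 - 320055 = -320055 + √381291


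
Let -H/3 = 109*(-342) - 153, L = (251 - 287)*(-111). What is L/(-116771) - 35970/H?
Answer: -1549658566/4370855301 ≈ -0.35454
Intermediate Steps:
L = 3996 (L = -36*(-111) = 3996)
H = 112293 (H = -3*(109*(-342) - 153) = -3*(-37278 - 153) = -3*(-37431) = 112293)
L/(-116771) - 35970/H = 3996/(-116771) - 35970/112293 = 3996*(-1/116771) - 35970*1/112293 = -3996/116771 - 11990/37431 = -1549658566/4370855301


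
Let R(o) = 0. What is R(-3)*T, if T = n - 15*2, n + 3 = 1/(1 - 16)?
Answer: 0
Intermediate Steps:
n = -46/15 (n = -3 + 1/(1 - 16) = -3 + 1/(-15) = -3 - 1/15 = -46/15 ≈ -3.0667)
T = -496/15 (T = -46/15 - 15*2 = -46/15 - 30 = -496/15 ≈ -33.067)
R(-3)*T = 0*(-496/15) = 0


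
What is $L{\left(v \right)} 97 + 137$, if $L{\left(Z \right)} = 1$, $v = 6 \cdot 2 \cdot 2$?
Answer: $234$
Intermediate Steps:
$v = 24$ ($v = 12 \cdot 2 = 24$)
$L{\left(v \right)} 97 + 137 = 1 \cdot 97 + 137 = 97 + 137 = 234$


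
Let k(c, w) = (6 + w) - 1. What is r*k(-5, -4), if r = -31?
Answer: -31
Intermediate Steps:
k(c, w) = 5 + w
r*k(-5, -4) = -31*(5 - 4) = -31*1 = -31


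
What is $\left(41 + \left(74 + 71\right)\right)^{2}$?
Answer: $34596$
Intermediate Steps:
$\left(41 + \left(74 + 71\right)\right)^{2} = \left(41 + 145\right)^{2} = 186^{2} = 34596$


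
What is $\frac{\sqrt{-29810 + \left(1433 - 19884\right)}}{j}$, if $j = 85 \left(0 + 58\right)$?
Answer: $\frac{i \sqrt{48261}}{4930} \approx 0.044561 i$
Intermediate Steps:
$j = 4930$ ($j = 85 \cdot 58 = 4930$)
$\frac{\sqrt{-29810 + \left(1433 - 19884\right)}}{j} = \frac{\sqrt{-29810 + \left(1433 - 19884\right)}}{4930} = \sqrt{-29810 + \left(1433 - 19884\right)} \frac{1}{4930} = \sqrt{-29810 - 18451} \cdot \frac{1}{4930} = \sqrt{-48261} \cdot \frac{1}{4930} = i \sqrt{48261} \cdot \frac{1}{4930} = \frac{i \sqrt{48261}}{4930}$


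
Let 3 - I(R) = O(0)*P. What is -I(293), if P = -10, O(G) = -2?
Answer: 17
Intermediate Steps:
I(R) = -17 (I(R) = 3 - (-2)*(-10) = 3 - 1*20 = 3 - 20 = -17)
-I(293) = -1*(-17) = 17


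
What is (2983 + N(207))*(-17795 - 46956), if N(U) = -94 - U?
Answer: -173662182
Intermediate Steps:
(2983 + N(207))*(-17795 - 46956) = (2983 + (-94 - 1*207))*(-17795 - 46956) = (2983 + (-94 - 207))*(-64751) = (2983 - 301)*(-64751) = 2682*(-64751) = -173662182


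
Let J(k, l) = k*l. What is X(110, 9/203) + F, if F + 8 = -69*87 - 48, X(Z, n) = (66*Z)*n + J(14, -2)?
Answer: -1170321/203 ≈ -5765.1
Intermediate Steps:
X(Z, n) = -28 + 66*Z*n (X(Z, n) = (66*Z)*n + 14*(-2) = 66*Z*n - 28 = -28 + 66*Z*n)
F = -6059 (F = -8 + (-69*87 - 48) = -8 + (-6003 - 48) = -8 - 6051 = -6059)
X(110, 9/203) + F = (-28 + 66*110*(9/203)) - 6059 = (-28 + 65340/203) - 6059 = 59656/203 - 6059 = -1170321/203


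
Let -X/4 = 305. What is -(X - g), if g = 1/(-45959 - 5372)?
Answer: 62623819/51331 ≈ 1220.0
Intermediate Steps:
X = -1220 (X = -4*305 = -1220)
g = -1/51331 (g = 1/(-51331) = -1/51331 ≈ -1.9481e-5)
-(X - g) = -(-1220 - 1*(-1/51331)) = -(-1220 + 1/51331) = -1*(-62623819/51331) = 62623819/51331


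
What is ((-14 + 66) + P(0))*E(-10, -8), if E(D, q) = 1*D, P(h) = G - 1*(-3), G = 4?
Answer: -590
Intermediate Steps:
P(h) = 7 (P(h) = 4 - 1*(-3) = 4 + 3 = 7)
E(D, q) = D
((-14 + 66) + P(0))*E(-10, -8) = ((-14 + 66) + 7)*(-10) = (52 + 7)*(-10) = 59*(-10) = -590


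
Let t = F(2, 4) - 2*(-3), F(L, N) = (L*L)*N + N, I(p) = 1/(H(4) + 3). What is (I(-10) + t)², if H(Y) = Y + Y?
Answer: 82369/121 ≈ 680.74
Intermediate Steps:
H(Y) = 2*Y
I(p) = 1/11 (I(p) = 1/(2*4 + 3) = 1/(8 + 3) = 1/11)
F(L, N) = N + N*L² (F(L, N) = L²*N + N = N*L² + N = N + N*L²)
t = 26 (t = 4*(1 + 2²) - 2*(-3) = 4*(1 + 4) + 6 = 4*5 + 6 = 20 + 6 = 26)
(I(-10) + t)² = (1/11 + 26)² = (287/11)² = 82369/121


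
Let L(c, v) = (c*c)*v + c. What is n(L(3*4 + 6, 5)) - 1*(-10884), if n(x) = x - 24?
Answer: 12498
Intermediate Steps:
L(c, v) = c + v*c² (L(c, v) = c²*v + c = v*c² + c = c + v*c²)
n(x) = -24 + x
n(L(3*4 + 6, 5)) - 1*(-10884) = (-24 + (3*4 + 6)*(1 + (3*4 + 6)*5)) - 1*(-10884) = (-24 + (12 + 6)*(1 + (12 + 6)*5)) + 10884 = (-24 + 18*(1 + 18*5)) + 10884 = (-24 + 18*(1 + 90)) + 10884 = (-24 + 18*91) + 10884 = (-24 + 1638) + 10884 = 1614 + 10884 = 12498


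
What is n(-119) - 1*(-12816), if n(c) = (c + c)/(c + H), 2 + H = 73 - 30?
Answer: 499943/39 ≈ 12819.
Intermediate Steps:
H = 41 (H = -2 + (73 - 30) = -2 + 43 = 41)
n(c) = 2*c/(41 + c) (n(c) = (c + c)/(c + 41) = (2*c)/(41 + c) = 2*c/(41 + c))
n(-119) - 1*(-12816) = 2*(-119)/(41 - 119) - 1*(-12816) = 2*(-119)/(-78) + 12816 = 2*(-119)*(-1/78) + 12816 = 119/39 + 12816 = 499943/39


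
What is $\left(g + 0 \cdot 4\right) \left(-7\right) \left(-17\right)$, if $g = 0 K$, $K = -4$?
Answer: $0$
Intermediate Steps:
$g = 0$ ($g = 0 \left(-4\right) = 0$)
$\left(g + 0 \cdot 4\right) \left(-7\right) \left(-17\right) = \left(0 + 0 \cdot 4\right) \left(-7\right) \left(-17\right) = \left(0 + 0\right) \left(-7\right) \left(-17\right) = 0 \left(-7\right) \left(-17\right) = 0 \left(-17\right) = 0$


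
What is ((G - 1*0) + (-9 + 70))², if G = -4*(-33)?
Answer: 37249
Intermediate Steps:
G = 132
((G - 1*0) + (-9 + 70))² = ((132 - 1*0) + (-9 + 70))² = ((132 + 0) + 61)² = (132 + 61)² = 193² = 37249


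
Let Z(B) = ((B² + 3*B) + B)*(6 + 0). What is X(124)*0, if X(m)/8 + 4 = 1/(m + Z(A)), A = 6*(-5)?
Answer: 0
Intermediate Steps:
A = -30
Z(B) = 6*B² + 24*B (Z(B) = (B² + 4*B)*6 = 6*B² + 24*B)
X(m) = -32 + 8/(4680 + m) (X(m) = -32 + 8/(m + 6*(-30)*(4 - 30)) = -32 + 8/(m + 6*(-30)*(-26)) = -32 + 8/(m + 4680) = -32 + 8/(4680 + m))
X(124)*0 = (8*(-18719 - 4*124)/(4680 + 124))*0 = (8*(-18719 - 496)/4804)*0 = (8*(1/4804)*(-19215))*0 = -38430/1201*0 = 0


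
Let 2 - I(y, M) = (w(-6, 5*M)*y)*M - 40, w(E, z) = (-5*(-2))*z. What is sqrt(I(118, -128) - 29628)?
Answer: I*sqrt(96695186) ≈ 9833.4*I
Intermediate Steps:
w(E, z) = 10*z
I(y, M) = 42 - 50*y*M**2 (I(y, M) = 2 - (((10*(5*M))*y)*M - 40) = 2 - (((50*M)*y)*M - 40) = 2 - ((50*M*y)*M - 40) = 2 - (50*y*M**2 - 40) = 2 - (-40 + 50*y*M**2) = 2 + (40 - 50*y*M**2) = 42 - 50*y*M**2)
sqrt(I(118, -128) - 29628) = sqrt((42 - 50*118*(-128)**2) - 29628) = sqrt((42 - 50*118*16384) - 29628) = sqrt((42 - 96665600) - 29628) = sqrt(-96665558 - 29628) = sqrt(-96695186) = I*sqrt(96695186)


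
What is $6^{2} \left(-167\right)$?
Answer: $-6012$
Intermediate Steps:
$6^{2} \left(-167\right) = 36 \left(-167\right) = -6012$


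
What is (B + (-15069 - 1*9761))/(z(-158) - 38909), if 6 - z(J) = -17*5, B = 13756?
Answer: 5537/19409 ≈ 0.28528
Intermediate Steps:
z(J) = 91 (z(J) = 6 - (-17)*5 = 6 - 1*(-85) = 6 + 85 = 91)
(B + (-15069 - 1*9761))/(z(-158) - 38909) = (13756 + (-15069 - 1*9761))/(91 - 38909) = (13756 + (-15069 - 9761))/(-38818) = (13756 - 24830)*(-1/38818) = -11074*(-1/38818) = 5537/19409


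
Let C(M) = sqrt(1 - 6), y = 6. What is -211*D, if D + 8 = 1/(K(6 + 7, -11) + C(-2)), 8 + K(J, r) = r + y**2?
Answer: 492685/294 + 211*I*sqrt(5)/294 ≈ 1675.8 + 1.6048*I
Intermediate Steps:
C(M) = I*sqrt(5) (C(M) = sqrt(-5) = I*sqrt(5))
K(J, r) = 28 + r (K(J, r) = -8 + (r + 6**2) = -8 + (r + 36) = -8 + (36 + r) = 28 + r)
D = -8 + 1/(17 + I*sqrt(5)) (D = -8 + 1/((28 - 11) + I*sqrt(5)) = -8 + 1/(17 + I*sqrt(5)) ≈ -7.9422 - 0.0076057*I)
-211*D = -211*(-8*sqrt(5) + 135*I)/(sqrt(5) - 17*I)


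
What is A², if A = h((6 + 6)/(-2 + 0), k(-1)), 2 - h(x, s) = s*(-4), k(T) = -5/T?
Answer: 484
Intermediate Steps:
h(x, s) = 2 + 4*s (h(x, s) = 2 - s*(-4) = 2 - (-4)*s = 2 + 4*s)
A = 22 (A = 2 + 4*(-5/(-1)) = 2 + 4*(-5*(-1)) = 2 + 4*5 = 2 + 20 = 22)
A² = 22² = 484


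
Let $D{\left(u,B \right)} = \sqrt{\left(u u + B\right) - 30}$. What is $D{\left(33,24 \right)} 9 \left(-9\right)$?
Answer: $- 1539 \sqrt{3} \approx -2665.6$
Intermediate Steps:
$D{\left(u,B \right)} = \sqrt{-30 + B + u^{2}}$ ($D{\left(u,B \right)} = \sqrt{\left(u^{2} + B\right) - 30} = \sqrt{\left(B + u^{2}\right) - 30} = \sqrt{-30 + B + u^{2}}$)
$D{\left(33,24 \right)} 9 \left(-9\right) = \sqrt{-30 + 24 + 33^{2}} \cdot 9 \left(-9\right) = \sqrt{-30 + 24 + 1089} \left(-81\right) = \sqrt{1083} \left(-81\right) = 19 \sqrt{3} \left(-81\right) = - 1539 \sqrt{3}$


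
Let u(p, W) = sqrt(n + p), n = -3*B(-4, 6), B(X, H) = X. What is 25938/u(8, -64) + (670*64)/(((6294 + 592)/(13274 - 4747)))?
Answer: 182818880/3443 + 12969*sqrt(5)/5 ≈ 58899.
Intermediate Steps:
n = 12 (n = -3*(-4) = 12)
u(p, W) = sqrt(12 + p)
25938/u(8, -64) + (670*64)/(((6294 + 592)/(13274 - 4747))) = 25938/(sqrt(12 + 8)) + (670*64)/(((6294 + 592)/(13274 - 4747))) = 25938/(sqrt(20)) + 42880/((6886/8527)) = 25938/((2*sqrt(5))) + 42880/((6886*(1/8527))) = 25938*(sqrt(5)/10) + 42880/(6886/8527) = 12969*sqrt(5)/5 + 42880*(8527/6886) = 12969*sqrt(5)/5 + 182818880/3443 = 182818880/3443 + 12969*sqrt(5)/5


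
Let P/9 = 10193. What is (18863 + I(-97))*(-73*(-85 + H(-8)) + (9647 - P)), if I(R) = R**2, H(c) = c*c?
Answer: -2277507504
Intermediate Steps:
P = 91737 (P = 9*10193 = 91737)
H(c) = c**2
(18863 + I(-97))*(-73*(-85 + H(-8)) + (9647 - P)) = (18863 + (-97)**2)*(-73*(-85 + (-8)**2) + (9647 - 1*91737)) = (18863 + 9409)*(-73*(-85 + 64) + (9647 - 91737)) = 28272*(-73*(-21) - 82090) = 28272*(1533 - 82090) = 28272*(-80557) = -2277507504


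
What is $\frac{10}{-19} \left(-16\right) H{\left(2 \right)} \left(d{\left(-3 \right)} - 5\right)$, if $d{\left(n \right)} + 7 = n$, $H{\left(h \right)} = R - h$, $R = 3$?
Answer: $- \frac{2400}{19} \approx -126.32$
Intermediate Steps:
$H{\left(h \right)} = 3 - h$
$d{\left(n \right)} = -7 + n$
$\frac{10}{-19} \left(-16\right) H{\left(2 \right)} \left(d{\left(-3 \right)} - 5\right) = \frac{10}{-19} \left(-16\right) \left(3 - 2\right) \left(\left(-7 - 3\right) - 5\right) = 10 \left(- \frac{1}{19}\right) \left(-16\right) \left(3 - 2\right) \left(-10 - 5\right) = \left(- \frac{10}{19}\right) \left(-16\right) 1 \left(-15\right) = \frac{160}{19} \left(-15\right) = - \frac{2400}{19}$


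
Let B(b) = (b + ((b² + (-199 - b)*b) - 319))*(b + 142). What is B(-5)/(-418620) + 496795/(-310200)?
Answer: -262760087/144284360 ≈ -1.8211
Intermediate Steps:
B(b) = (142 + b)*(-319 + b + b² + b*(-199 - b)) (B(b) = (b + ((b² + b*(-199 - b)) - 319))*(142 + b) = (b + (-319 + b² + b*(-199 - b)))*(142 + b) = (-319 + b + b² + b*(-199 - b))*(142 + b) = (142 + b)*(-319 + b + b² + b*(-199 - b)))
B(-5)/(-418620) + 496795/(-310200) = (-45298 - 28435*(-5) - 198*(-5)²)/(-418620) + 496795/(-310200) = (-45298 + 142175 - 198*25)*(-1/418620) + 496795*(-1/310200) = (-45298 + 142175 - 4950)*(-1/418620) - 99359/62040 = 91927*(-1/418620) - 99359/62040 = -91927/418620 - 99359/62040 = -262760087/144284360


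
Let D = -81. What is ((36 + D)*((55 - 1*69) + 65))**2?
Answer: 5267025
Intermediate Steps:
((36 + D)*((55 - 1*69) + 65))**2 = ((36 - 81)*((55 - 1*69) + 65))**2 = (-45*((55 - 69) + 65))**2 = (-45*(-14 + 65))**2 = (-45*51)**2 = (-2295)**2 = 5267025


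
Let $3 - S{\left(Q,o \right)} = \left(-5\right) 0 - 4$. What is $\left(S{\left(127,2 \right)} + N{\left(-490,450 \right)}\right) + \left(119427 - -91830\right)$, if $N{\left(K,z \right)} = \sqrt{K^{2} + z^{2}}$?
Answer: $211264 + 10 \sqrt{4426} \approx 2.1193 \cdot 10^{5}$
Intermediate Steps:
$S{\left(Q,o \right)} = 7$ ($S{\left(Q,o \right)} = 3 - \left(\left(-5\right) 0 - 4\right) = 3 - \left(0 - 4\right) = 3 - -4 = 3 + 4 = 7$)
$\left(S{\left(127,2 \right)} + N{\left(-490,450 \right)}\right) + \left(119427 - -91830\right) = \left(7 + \sqrt{\left(-490\right)^{2} + 450^{2}}\right) + \left(119427 - -91830\right) = \left(7 + \sqrt{240100 + 202500}\right) + \left(119427 + 91830\right) = \left(7 + \sqrt{442600}\right) + 211257 = \left(7 + 10 \sqrt{4426}\right) + 211257 = 211264 + 10 \sqrt{4426}$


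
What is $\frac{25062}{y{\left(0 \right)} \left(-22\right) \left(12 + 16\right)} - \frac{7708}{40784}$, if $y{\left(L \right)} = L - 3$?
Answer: $\frac{5249397}{392546} \approx 13.373$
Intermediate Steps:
$y{\left(L \right)} = -3 + L$ ($y{\left(L \right)} = L - 3 = -3 + L$)
$\frac{25062}{y{\left(0 \right)} \left(-22\right) \left(12 + 16\right)} - \frac{7708}{40784} = \frac{25062}{\left(-3 + 0\right) \left(-22\right) \left(12 + 16\right)} - \frac{7708}{40784} = \frac{25062}{\left(-3\right) \left(-22\right) 28} - \frac{1927}{10196} = \frac{25062}{66 \cdot 28} - \frac{1927}{10196} = \frac{25062}{1848} - \frac{1927}{10196} = 25062 \cdot \frac{1}{1848} - \frac{1927}{10196} = \frac{4177}{308} - \frac{1927}{10196} = \frac{5249397}{392546}$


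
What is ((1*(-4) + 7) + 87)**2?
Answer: 8100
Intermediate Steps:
((1*(-4) + 7) + 87)**2 = ((-4 + 7) + 87)**2 = (3 + 87)**2 = 90**2 = 8100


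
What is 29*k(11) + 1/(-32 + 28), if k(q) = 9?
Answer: 1043/4 ≈ 260.75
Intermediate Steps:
29*k(11) + 1/(-32 + 28) = 29*9 + 1/(-32 + 28) = 261 + 1/(-4) = 261 - ¼ = 1043/4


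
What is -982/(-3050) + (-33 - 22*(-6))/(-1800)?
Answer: 3257/12200 ≈ 0.26697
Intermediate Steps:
-982/(-3050) + (-33 - 22*(-6))/(-1800) = -982*(-1/3050) + (-33 + 132)*(-1/1800) = 491/1525 + 99*(-1/1800) = 491/1525 - 11/200 = 3257/12200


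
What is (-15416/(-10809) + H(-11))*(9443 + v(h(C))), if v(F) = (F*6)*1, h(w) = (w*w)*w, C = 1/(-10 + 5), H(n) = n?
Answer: -122148125227/1351125 ≈ -90405.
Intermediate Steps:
C = -⅕ (C = 1/(-5) = -⅕ ≈ -0.20000)
h(w) = w³ (h(w) = w²*w = w³)
v(F) = 6*F (v(F) = (6*F)*1 = 6*F)
(-15416/(-10809) + H(-11))*(9443 + v(h(C))) = (-15416/(-10809) - 11)*(9443 + 6*(-⅕)³) = (-15416*(-1/10809) - 11)*(9443 + 6*(-1/125)) = (15416/10809 - 11)*(9443 - 6/125) = -103483/10809*1180369/125 = -122148125227/1351125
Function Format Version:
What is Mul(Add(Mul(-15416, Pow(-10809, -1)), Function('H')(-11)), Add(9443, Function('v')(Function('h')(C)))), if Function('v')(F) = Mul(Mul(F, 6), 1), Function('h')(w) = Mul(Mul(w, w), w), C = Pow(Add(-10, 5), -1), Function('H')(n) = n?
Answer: Rational(-122148125227, 1351125) ≈ -90405.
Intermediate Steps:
C = Rational(-1, 5) (C = Pow(-5, -1) = Rational(-1, 5) ≈ -0.20000)
Function('h')(w) = Pow(w, 3) (Function('h')(w) = Mul(Pow(w, 2), w) = Pow(w, 3))
Function('v')(F) = Mul(6, F) (Function('v')(F) = Mul(Mul(6, F), 1) = Mul(6, F))
Mul(Add(Mul(-15416, Pow(-10809, -1)), Function('H')(-11)), Add(9443, Function('v')(Function('h')(C)))) = Mul(Add(Mul(-15416, Pow(-10809, -1)), -11), Add(9443, Mul(6, Pow(Rational(-1, 5), 3)))) = Mul(Add(Mul(-15416, Rational(-1, 10809)), -11), Add(9443, Mul(6, Rational(-1, 125)))) = Mul(Add(Rational(15416, 10809), -11), Add(9443, Rational(-6, 125))) = Mul(Rational(-103483, 10809), Rational(1180369, 125)) = Rational(-122148125227, 1351125)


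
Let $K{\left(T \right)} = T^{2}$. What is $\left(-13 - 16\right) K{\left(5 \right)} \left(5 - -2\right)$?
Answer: $-5075$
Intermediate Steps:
$\left(-13 - 16\right) K{\left(5 \right)} \left(5 - -2\right) = \left(-13 - 16\right) 5^{2} \left(5 - -2\right) = - 29 \cdot 25 \left(5 + \left(-2 + 4\right)\right) = - 29 \cdot 25 \left(5 + 2\right) = - 29 \cdot 25 \cdot 7 = \left(-29\right) 175 = -5075$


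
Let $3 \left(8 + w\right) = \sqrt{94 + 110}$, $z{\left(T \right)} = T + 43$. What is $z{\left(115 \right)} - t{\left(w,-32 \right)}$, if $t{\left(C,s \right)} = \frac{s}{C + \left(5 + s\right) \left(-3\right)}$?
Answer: $\frac{2522210}{15919} - \frac{64 \sqrt{51}}{15919} \approx 158.41$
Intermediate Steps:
$z{\left(T \right)} = 43 + T$
$w = -8 + \frac{2 \sqrt{51}}{3}$ ($w = -8 + \frac{\sqrt{94 + 110}}{3} = -8 + \frac{\sqrt{204}}{3} = -8 + \frac{2 \sqrt{51}}{3} \approx -3.239$)
$t{\left(C,s \right)} = \frac{s}{-15 + C - 3 s}$ ($t{\left(C,s \right)} = \frac{s}{C - \left(15 + 3 s\right)} = \frac{s}{-15 + C - 3 s}$)
$z{\left(115 \right)} - t{\left(w,-32 \right)} = \left(43 + 115\right) - \left(-1\right) \left(-32\right) \frac{1}{15 - \left(-8 + \frac{2 \sqrt{51}}{3}\right) + 3 \left(-32\right)} = 158 - \left(-1\right) \left(-32\right) \frac{1}{15 + \left(8 - \frac{2 \sqrt{51}}{3}\right) - 96} = 158 - \left(-1\right) \left(-32\right) \frac{1}{-73 - \frac{2 \sqrt{51}}{3}} = 158 - \frac{32}{-73 - \frac{2 \sqrt{51}}{3}}$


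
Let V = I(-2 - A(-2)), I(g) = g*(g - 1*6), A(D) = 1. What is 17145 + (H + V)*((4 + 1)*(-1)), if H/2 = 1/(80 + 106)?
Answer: 1581925/93 ≈ 17010.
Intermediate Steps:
I(g) = g*(-6 + g) (I(g) = g*(g - 6) = g*(-6 + g))
V = 27 (V = (-2 - 1*1)*(-6 + (-2 - 1*1)) = (-2 - 1)*(-6 + (-2 - 1)) = -3*(-6 - 3) = -3*(-9) = 27)
H = 1/93 (H = 2/(80 + 106) = 2/186 = 2*(1/186) = 1/93 ≈ 0.010753)
17145 + (H + V)*((4 + 1)*(-1)) = 17145 + (1/93 + 27)*((4 + 1)*(-1)) = 17145 + 2512*(5*(-1))/93 = 17145 + (2512/93)*(-5) = 17145 - 12560/93 = 1581925/93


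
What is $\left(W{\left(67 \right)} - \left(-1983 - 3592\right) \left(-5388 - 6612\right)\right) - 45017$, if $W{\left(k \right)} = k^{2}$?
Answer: $-66940528$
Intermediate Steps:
$\left(W{\left(67 \right)} - \left(-1983 - 3592\right) \left(-5388 - 6612\right)\right) - 45017 = \left(67^{2} - \left(-1983 - 3592\right) \left(-5388 - 6612\right)\right) - 45017 = \left(4489 - \left(-5575\right) \left(-12000\right)\right) - 45017 = \left(4489 - 66900000\right) - 45017 = -66895511 - 45017 = -66940528$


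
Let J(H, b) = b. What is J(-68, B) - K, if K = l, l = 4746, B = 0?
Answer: -4746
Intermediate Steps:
K = 4746
J(-68, B) - K = 0 - 1*4746 = 0 - 4746 = -4746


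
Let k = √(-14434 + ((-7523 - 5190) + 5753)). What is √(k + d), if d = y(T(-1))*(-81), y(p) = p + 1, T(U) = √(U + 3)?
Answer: √(-81 - 81*√2 + I*√21394) ≈ 4.932 + 14.828*I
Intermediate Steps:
T(U) = √(3 + U)
y(p) = 1 + p
d = -81 - 81*√2 (d = (1 + √(3 - 1))*(-81) = (1 + √2)*(-81) = -81 - 81*√2 ≈ -195.55)
k = I*√21394 (k = √(-14434 + (-12713 + 5753)) = √(-14434 - 6960) = √(-21394) = I*√21394 ≈ 146.27*I)
√(k + d) = √(I*√21394 + (-81 - 81*√2)) = √(-81 - 81*√2 + I*√21394)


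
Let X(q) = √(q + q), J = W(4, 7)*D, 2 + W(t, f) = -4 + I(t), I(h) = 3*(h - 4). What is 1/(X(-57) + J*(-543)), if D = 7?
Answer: 3801/86685625 - I*√114/520113750 ≈ 4.3848e-5 - 2.0528e-8*I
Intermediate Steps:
I(h) = -12 + 3*h (I(h) = 3*(-4 + h) = -12 + 3*h)
W(t, f) = -18 + 3*t (W(t, f) = -2 + (-4 + (-12 + 3*t)) = -2 + (-16 + 3*t) = -18 + 3*t)
J = -42 (J = (-18 + 3*4)*7 = (-18 + 12)*7 = -6*7 = -42)
X(q) = √2*√q (X(q) = √(2*q) = √2*√q)
1/(X(-57) + J*(-543)) = 1/(√2*√(-57) - 42*(-543)) = 1/(√2*(I*√57) + 22806) = 1/(I*√114 + 22806) = 1/(22806 + I*√114)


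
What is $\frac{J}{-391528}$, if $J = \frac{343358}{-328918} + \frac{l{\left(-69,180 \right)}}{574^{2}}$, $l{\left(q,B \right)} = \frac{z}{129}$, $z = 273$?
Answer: $\frac{347463110429}{130321080321393248} \approx 2.6662 \cdot 10^{-6}$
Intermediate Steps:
$l{\left(q,B \right)} = \frac{91}{43}$ ($l{\left(q,B \right)} = \frac{273}{129} = 273 \cdot \frac{1}{129} = \frac{91}{43}$)
$J = - \frac{347463110429}{332852517116}$ ($J = \frac{343358}{-328918} + \frac{91}{43 \cdot 574^{2}} = 343358 \left(- \frac{1}{328918}\right) + \frac{91}{43 \cdot 329476} = - \frac{171679}{164459} + \frac{91}{43} \cdot \frac{1}{329476} = - \frac{171679}{164459} + \frac{13}{2023924} = - \frac{347463110429}{332852517116} \approx -1.0439$)
$\frac{J}{-391528} = - \frac{347463110429}{332852517116 \left(-391528\right)} = \left(- \frac{347463110429}{332852517116}\right) \left(- \frac{1}{391528}\right) = \frac{347463110429}{130321080321393248}$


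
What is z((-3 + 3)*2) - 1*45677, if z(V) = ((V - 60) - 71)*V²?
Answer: -45677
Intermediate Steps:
z(V) = V²*(-131 + V) (z(V) = ((-60 + V) - 71)*V² = (-131 + V)*V² = V²*(-131 + V))
z((-3 + 3)*2) - 1*45677 = ((-3 + 3)*2)²*(-131 + (-3 + 3)*2) - 1*45677 = (0*2)²*(-131 + 0*2) - 45677 = 0²*(-131 + 0) - 45677 = 0*(-131) - 45677 = 0 - 45677 = -45677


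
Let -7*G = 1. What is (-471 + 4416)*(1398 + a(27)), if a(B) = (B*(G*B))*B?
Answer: -39043665/7 ≈ -5.5777e+6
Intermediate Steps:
G = -1/7 (G = -1/7*1 = -1/7 ≈ -0.14286)
a(B) = -B**3/7 (a(B) = (B*(-B/7))*B = (-B**2/7)*B = -B**3/7)
(-471 + 4416)*(1398 + a(27)) = (-471 + 4416)*(1398 - 1/7*27**3) = 3945*(1398 - 1/7*19683) = 3945*(1398 - 19683/7) = 3945*(-9897/7) = -39043665/7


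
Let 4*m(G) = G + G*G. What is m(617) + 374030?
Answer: 938713/2 ≈ 4.6936e+5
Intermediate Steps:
m(G) = G/4 + G²/4 (m(G) = (G + G*G)/4 = (G + G²)/4 = G/4 + G²/4)
m(617) + 374030 = (¼)*617*(1 + 617) + 374030 = (¼)*617*618 + 374030 = 190653/2 + 374030 = 938713/2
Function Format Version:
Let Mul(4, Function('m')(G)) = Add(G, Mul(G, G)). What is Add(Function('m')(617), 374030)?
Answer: Rational(938713, 2) ≈ 4.6936e+5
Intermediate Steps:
Function('m')(G) = Add(Mul(Rational(1, 4), G), Mul(Rational(1, 4), Pow(G, 2))) (Function('m')(G) = Mul(Rational(1, 4), Add(G, Mul(G, G))) = Mul(Rational(1, 4), Add(G, Pow(G, 2))) = Add(Mul(Rational(1, 4), G), Mul(Rational(1, 4), Pow(G, 2))))
Add(Function('m')(617), 374030) = Add(Mul(Rational(1, 4), 617, Add(1, 617)), 374030) = Add(Mul(Rational(1, 4), 617, 618), 374030) = Add(Rational(190653, 2), 374030) = Rational(938713, 2)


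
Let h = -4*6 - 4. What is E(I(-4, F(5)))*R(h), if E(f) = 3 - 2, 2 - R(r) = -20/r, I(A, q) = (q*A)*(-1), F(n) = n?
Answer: 9/7 ≈ 1.2857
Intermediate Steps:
h = -28 (h = -24 - 4 = -28)
I(A, q) = -A*q (I(A, q) = (A*q)*(-1) = -A*q)
R(r) = 2 + 20/r (R(r) = 2 - (-20)/r = 2 + 20/r)
E(f) = 1
E(I(-4, F(5)))*R(h) = 1*(2 + 20/(-28)) = 1*(2 + 20*(-1/28)) = 1*(2 - 5/7) = 1*(9/7) = 9/7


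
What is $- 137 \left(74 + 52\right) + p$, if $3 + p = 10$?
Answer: $-17255$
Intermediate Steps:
$p = 7$ ($p = -3 + 10 = 7$)
$- 137 \left(74 + 52\right) + p = - 137 \left(74 + 52\right) + 7 = \left(-137\right) 126 + 7 = -17262 + 7 = -17255$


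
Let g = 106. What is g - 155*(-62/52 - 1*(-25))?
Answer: -93189/26 ≈ -3584.2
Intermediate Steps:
g - 155*(-62/52 - 1*(-25)) = 106 - 155*(-62/52 - 1*(-25)) = 106 - 155*(-62*1/52 + 25) = 106 - 155*(-31/26 + 25) = 106 - 155*619/26 = 106 - 95945/26 = -93189/26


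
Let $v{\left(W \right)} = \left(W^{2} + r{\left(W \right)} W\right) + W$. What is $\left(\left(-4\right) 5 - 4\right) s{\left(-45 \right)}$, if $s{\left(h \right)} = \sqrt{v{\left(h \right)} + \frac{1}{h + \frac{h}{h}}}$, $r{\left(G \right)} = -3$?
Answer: $- \frac{12 \sqrt{1023649}}{11} \approx -1103.7$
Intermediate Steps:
$v{\left(W \right)} = W^{2} - 2 W$ ($v{\left(W \right)} = \left(W^{2} - 3 W\right) + W = W^{2} - 2 W$)
$s{\left(h \right)} = \sqrt{\frac{1}{1 + h} + h \left(-2 + h\right)}$ ($s{\left(h \right)} = \sqrt{h \left(-2 + h\right) + \frac{1}{h + \frac{h}{h}}} = \sqrt{h \left(-2 + h\right) + \frac{1}{h + 1}} = \sqrt{h \left(-2 + h\right) + \frac{1}{1 + h}} = \sqrt{\frac{1}{1 + h} + h \left(-2 + h\right)}$)
$\left(\left(-4\right) 5 - 4\right) s{\left(-45 \right)} = \left(\left(-4\right) 5 - 4\right) \sqrt{\frac{1 - 45 \left(1 - 45\right) \left(-2 - 45\right)}{1 - 45}} = \left(-20 - 4\right) \sqrt{\frac{1 - \left(-1980\right) \left(-47\right)}{-44}} = - 24 \sqrt{- \frac{1 - 93060}{44}} = - 24 \sqrt{\left(- \frac{1}{44}\right) \left(-93059\right)} = - 24 \sqrt{\frac{93059}{44}} = - 24 \frac{\sqrt{1023649}}{22} = - \frac{12 \sqrt{1023649}}{11}$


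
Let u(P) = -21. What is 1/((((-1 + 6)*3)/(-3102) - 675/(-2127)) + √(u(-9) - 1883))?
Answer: 167958250130/1023346640478369 - 2149777628944*I*√119/1023346640478369 ≈ 0.00016413 - 0.022916*I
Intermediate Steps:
1/((((-1 + 6)*3)/(-3102) - 675/(-2127)) + √(u(-9) - 1883)) = 1/((((-1 + 6)*3)/(-3102) - 675/(-2127)) + √(-21 - 1883)) = 1/(((5*3)*(-1/3102) - 675*(-1/2127)) + √(-1904)) = 1/((15*(-1/3102) + 225/709) + 4*I*√119) = 1/((-5/1034 + 225/709) + 4*I*√119) = 1/(229105/733106 + 4*I*√119)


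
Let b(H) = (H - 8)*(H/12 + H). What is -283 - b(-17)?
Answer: -8921/12 ≈ -743.42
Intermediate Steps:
b(H) = 13*H*(-8 + H)/12 (b(H) = (-8 + H)*(H*(1/12) + H) = (-8 + H)*(H/12 + H) = (-8 + H)*(13*H/12) = 13*H*(-8 + H)/12)
-283 - b(-17) = -283 - 13*(-17)*(-8 - 17)/12 = -283 - 13*(-17)*(-25)/12 = -283 - 1*5525/12 = -283 - 5525/12 = -8921/12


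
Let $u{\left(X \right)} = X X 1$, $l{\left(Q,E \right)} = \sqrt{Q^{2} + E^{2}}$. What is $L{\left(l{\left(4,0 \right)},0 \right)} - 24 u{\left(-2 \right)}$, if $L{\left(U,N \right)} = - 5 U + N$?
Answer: $-116$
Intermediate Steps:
$l{\left(Q,E \right)} = \sqrt{E^{2} + Q^{2}}$
$u{\left(X \right)} = X^{2}$ ($u{\left(X \right)} = X^{2} \cdot 1 = X^{2}$)
$L{\left(U,N \right)} = N - 5 U$
$L{\left(l{\left(4,0 \right)},0 \right)} - 24 u{\left(-2 \right)} = \left(0 - 5 \sqrt{0^{2} + 4^{2}}\right) - 24 \left(-2\right)^{2} = \left(0 - 5 \sqrt{0 + 16}\right) - 96 = \left(0 - 5 \sqrt{16}\right) - 96 = \left(0 - 20\right) - 96 = -20 - 96 = -116$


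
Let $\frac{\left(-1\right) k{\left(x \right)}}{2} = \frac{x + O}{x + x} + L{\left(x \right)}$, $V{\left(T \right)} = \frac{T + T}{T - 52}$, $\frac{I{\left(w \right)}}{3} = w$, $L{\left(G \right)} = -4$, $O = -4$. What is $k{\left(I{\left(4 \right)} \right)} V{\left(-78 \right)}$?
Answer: $\frac{44}{5} \approx 8.8$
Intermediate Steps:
$I{\left(w \right)} = 3 w$
$V{\left(T \right)} = \frac{2 T}{-52 + T}$
$k{\left(x \right)} = 8 - \frac{-4 + x}{x}$ ($k{\left(x \right)} = - 2 \left(\frac{x - 4}{x + x} - 4\right) = - 2 \left(\frac{-4 + x}{2 x} - 4\right) = - 2 \left(-4 + \frac{-4 + x}{2 x}\right) = 8 - \frac{-4 + x}{x}$)
$k{\left(I{\left(4 \right)} \right)} V{\left(-78 \right)} = \left(7 + \frac{4}{3 \cdot 4}\right) 2 \left(-78\right) \frac{1}{-52 - 78} = \left(7 + \frac{4}{12}\right) 2 \left(-78\right) \frac{1}{-130} = \left(7 + 4 \cdot \frac{1}{12}\right) 2 \left(-78\right) \left(- \frac{1}{130}\right) = \left(7 + \frac{1}{3}\right) \frac{6}{5} = \frac{22}{3} \cdot \frac{6}{5} = \frac{44}{5}$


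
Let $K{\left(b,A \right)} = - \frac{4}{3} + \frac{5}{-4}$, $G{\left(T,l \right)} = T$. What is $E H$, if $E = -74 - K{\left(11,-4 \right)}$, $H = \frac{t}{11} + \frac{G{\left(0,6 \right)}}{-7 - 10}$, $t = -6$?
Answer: $\frac{857}{22} \approx 38.955$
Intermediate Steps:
$H = - \frac{6}{11}$ ($H = - \frac{6}{11} + \frac{0}{-7 - 10} = \left(-6\right) \frac{1}{11} + \frac{0}{-7 - 10} = - \frac{6}{11} + \frac{0}{-17} = - \frac{6}{11} + 0 \left(- \frac{1}{17}\right) = - \frac{6}{11} + 0 = - \frac{6}{11} \approx -0.54545$)
$K{\left(b,A \right)} = - \frac{31}{12}$ ($K{\left(b,A \right)} = \left(-4\right) \frac{1}{3} + 5 \left(- \frac{1}{4}\right) = - \frac{4}{3} - \frac{5}{4} = - \frac{31}{12}$)
$E = - \frac{857}{12}$ ($E = -74 - - \frac{31}{12} = -74 + \frac{31}{12} = - \frac{857}{12} \approx -71.417$)
$E H = \left(- \frac{857}{12}\right) \left(- \frac{6}{11}\right) = \frac{857}{22}$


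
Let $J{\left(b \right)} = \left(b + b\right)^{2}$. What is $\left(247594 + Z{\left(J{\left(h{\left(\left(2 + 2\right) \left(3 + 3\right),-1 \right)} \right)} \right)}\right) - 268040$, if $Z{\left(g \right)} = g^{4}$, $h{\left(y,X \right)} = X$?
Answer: $-20190$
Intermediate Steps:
$J{\left(b \right)} = 4 b^{2}$ ($J{\left(b \right)} = \left(2 b\right)^{2} = 4 b^{2}$)
$\left(247594 + Z{\left(J{\left(h{\left(\left(2 + 2\right) \left(3 + 3\right),-1 \right)} \right)} \right)}\right) - 268040 = \left(247594 + \left(4 \left(-1\right)^{2}\right)^{4}\right) - 268040 = \left(247594 + \left(4 \cdot 1\right)^{4}\right) - 268040 = \left(247594 + 4^{4}\right) - 268040 = \left(247594 + 256\right) - 268040 = 247850 - 268040 = -20190$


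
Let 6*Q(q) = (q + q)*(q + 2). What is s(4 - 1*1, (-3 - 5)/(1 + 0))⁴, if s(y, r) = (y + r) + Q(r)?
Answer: 14641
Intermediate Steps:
Q(q) = q*(2 + q)/3 (Q(q) = ((q + q)*(q + 2))/6 = ((2*q)*(2 + q))/6 = (2*q*(2 + q))/6 = q*(2 + q)/3)
s(y, r) = r + y + r*(2 + r)/3 (s(y, r) = (y + r) + r*(2 + r)/3 = (r + y) + r*(2 + r)/3 = r + y + r*(2 + r)/3)
s(4 - 1*1, (-3 - 5)/(1 + 0))⁴ = ((-3 - 5)/(1 + 0) + (4 - 1*1) + ((-3 - 5)/(1 + 0))*(2 + (-3 - 5)/(1 + 0))/3)⁴ = (-8/1 + (4 - 1) + (-8/1)*(2 - 8/1)/3)⁴ = (-8*1 + 3 + (-8*1)*(2 - 8*1)/3)⁴ = (-8 + 3 + (⅓)*(-8)*(2 - 8))⁴ = (-8 + 3 + (⅓)*(-8)*(-6))⁴ = (-8 + 3 + 16)⁴ = 11⁴ = 14641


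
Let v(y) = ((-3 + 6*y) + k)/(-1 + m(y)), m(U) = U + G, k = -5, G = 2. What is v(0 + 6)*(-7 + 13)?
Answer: 24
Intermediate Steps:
m(U) = 2 + U (m(U) = U + 2 = 2 + U)
v(y) = (-8 + 6*y)/(1 + y) (v(y) = ((-3 + 6*y) - 5)/(-1 + (2 + y)) = (-8 + 6*y)/(1 + y))
v(0 + 6)*(-7 + 13) = (2*(-4 + 3*(0 + 6))/(1 + (0 + 6)))*(-7 + 13) = (2*(-4 + 3*6)/(1 + 6))*6 = (2*(-4 + 18)/7)*6 = (2*(⅐)*14)*6 = 4*6 = 24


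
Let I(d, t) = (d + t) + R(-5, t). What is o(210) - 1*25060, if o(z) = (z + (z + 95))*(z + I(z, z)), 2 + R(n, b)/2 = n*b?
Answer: -784170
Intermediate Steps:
R(n, b) = -4 + 2*b*n (R(n, b) = -4 + 2*(n*b) = -4 + 2*(b*n) = -4 + 2*b*n)
I(d, t) = -4 + d - 9*t (I(d, t) = (d + t) + (-4 + 2*t*(-5)) = (d + t) + (-4 - 10*t) = -4 + d - 9*t)
o(z) = (-4 - 7*z)*(95 + 2*z) (o(z) = (z + (z + 95))*(z + (-4 + z - 9*z)) = (z + (95 + z))*(z + (-4 - 8*z)) = (95 + 2*z)*(-4 - 7*z) = (-4 - 7*z)*(95 + 2*z))
o(210) - 1*25060 = (-380 - 673*210 - 14*210²) - 1*25060 = (-380 - 141330 - 14*44100) - 25060 = (-380 - 141330 - 617400) - 25060 = -759110 - 25060 = -784170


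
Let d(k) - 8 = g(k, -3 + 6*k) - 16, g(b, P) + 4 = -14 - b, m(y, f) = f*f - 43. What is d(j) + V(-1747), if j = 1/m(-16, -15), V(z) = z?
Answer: -322687/182 ≈ -1773.0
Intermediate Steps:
m(y, f) = -43 + f² (m(y, f) = f² - 43 = -43 + f²)
j = 1/182 (j = 1/(-43 + (-15)²) = 1/(-43 + 225) = 1/182 ≈ 0.0054945)
g(b, P) = -18 - b (g(b, P) = -4 + (-14 - b) = -18 - b)
d(k) = -26 - k (d(k) = 8 + ((-18 - k) - 16) = 8 + (-34 - k) = -26 - k)
d(j) + V(-1747) = (-26 - 1*1/182) - 1747 = (-26 - 1/182) - 1747 = -4733/182 - 1747 = -322687/182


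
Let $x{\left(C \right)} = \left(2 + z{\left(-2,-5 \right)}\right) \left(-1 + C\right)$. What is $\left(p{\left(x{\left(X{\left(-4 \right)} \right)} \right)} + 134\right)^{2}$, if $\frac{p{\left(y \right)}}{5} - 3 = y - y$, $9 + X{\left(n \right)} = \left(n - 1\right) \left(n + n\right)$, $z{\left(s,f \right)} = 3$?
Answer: $22201$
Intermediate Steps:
$X{\left(n \right)} = -9 + 2 n \left(-1 + n\right)$ ($X{\left(n \right)} = -9 + \left(n - 1\right) \left(n + n\right) = -9 + \left(-1 + n\right) 2 n = -9 + 2 n \left(-1 + n\right)$)
$x{\left(C \right)} = -5 + 5 C$ ($x{\left(C \right)} = \left(2 + 3\right) \left(-1 + C\right) = 5 \left(-1 + C\right) = -5 + 5 C$)
$p{\left(y \right)} = 15$ ($p{\left(y \right)} = 15 + 5 \left(y - y\right) = 15 + 5 \cdot 0 = 15 + 0 = 15$)
$\left(p{\left(x{\left(X{\left(-4 \right)} \right)} \right)} + 134\right)^{2} = \left(15 + 134\right)^{2} = 149^{2} = 22201$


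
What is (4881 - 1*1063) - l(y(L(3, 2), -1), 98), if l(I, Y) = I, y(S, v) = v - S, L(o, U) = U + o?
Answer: 3824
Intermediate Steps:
(4881 - 1*1063) - l(y(L(3, 2), -1), 98) = (4881 - 1*1063) - (-1 - (2 + 3)) = (4881 - 1063) - (-1 - 1*5) = 3818 - (-1 - 5) = 3818 - 1*(-6) = 3818 + 6 = 3824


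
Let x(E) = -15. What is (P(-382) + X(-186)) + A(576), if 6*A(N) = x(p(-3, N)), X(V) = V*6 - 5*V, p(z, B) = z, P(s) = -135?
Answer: -647/2 ≈ -323.50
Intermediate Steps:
X(V) = V (X(V) = 6*V - 5*V = V)
A(N) = -5/2 (A(N) = (1/6)*(-15) = -5/2)
(P(-382) + X(-186)) + A(576) = (-135 - 186) - 5/2 = -321 - 5/2 = -647/2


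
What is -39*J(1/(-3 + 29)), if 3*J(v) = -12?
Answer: 156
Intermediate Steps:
J(v) = -4 (J(v) = (1/3)*(-12) = -4)
-39*J(1/(-3 + 29)) = -39*(-4) = 156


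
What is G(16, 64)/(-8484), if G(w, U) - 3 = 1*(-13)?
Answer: 5/4242 ≈ 0.0011787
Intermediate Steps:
G(w, U) = -10 (G(w, U) = 3 + 1*(-13) = 3 - 13 = -10)
G(16, 64)/(-8484) = -10/(-8484) = -10*(-1/8484) = 5/4242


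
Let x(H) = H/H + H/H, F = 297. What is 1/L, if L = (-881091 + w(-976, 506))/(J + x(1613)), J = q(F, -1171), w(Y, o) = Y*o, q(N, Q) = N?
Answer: -299/1374947 ≈ -0.00021746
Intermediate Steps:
J = 297
x(H) = 2 (x(H) = 1 + 1 = 2)
L = -1374947/299 (L = (-881091 - 976*506)/(297 + 2) = (-881091 - 493856)/299 = -1374947*1/299 = -1374947/299 ≈ -4598.5)
1/L = 1/(-1374947/299) = -299/1374947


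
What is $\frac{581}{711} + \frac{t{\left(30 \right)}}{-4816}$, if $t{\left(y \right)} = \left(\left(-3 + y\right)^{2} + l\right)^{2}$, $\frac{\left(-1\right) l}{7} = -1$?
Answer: $- \frac{23896735}{214011} \approx -111.66$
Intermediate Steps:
$l = 7$ ($l = \left(-7\right) \left(-1\right) = 7$)
$t{\left(y \right)} = \left(7 + \left(-3 + y\right)^{2}\right)^{2}$ ($t{\left(y \right)} = \left(\left(-3 + y\right)^{2} + 7\right)^{2} = \left(7 + \left(-3 + y\right)^{2}\right)^{2}$)
$\frac{581}{711} + \frac{t{\left(30 \right)}}{-4816} = \frac{581}{711} + \frac{\left(7 + \left(-3 + 30\right)^{2}\right)^{2}}{-4816} = 581 \cdot \frac{1}{711} + \left(7 + 27^{2}\right)^{2} \left(- \frac{1}{4816}\right) = \frac{581}{711} + \left(7 + 729\right)^{2} \left(- \frac{1}{4816}\right) = \frac{581}{711} + 736^{2} \left(- \frac{1}{4816}\right) = \frac{581}{711} + 541696 \left(- \frac{1}{4816}\right) = \frac{581}{711} - \frac{33856}{301} = - \frac{23896735}{214011}$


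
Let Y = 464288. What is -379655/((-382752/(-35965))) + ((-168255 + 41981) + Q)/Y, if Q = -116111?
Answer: -2251284350945/63106236 ≈ -35675.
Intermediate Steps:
-379655/((-382752/(-35965))) + ((-168255 + 41981) + Q)/Y = -379655/((-382752/(-35965))) + ((-168255 + 41981) - 116111)/464288 = -379655/((-382752*(-1/35965))) + (-126274 - 116111)*(1/464288) = -379655/382752/35965 - 242385*1/464288 = -379655*35965/382752 - 22035/42208 = -13654292075/382752 - 22035/42208 = -2251284350945/63106236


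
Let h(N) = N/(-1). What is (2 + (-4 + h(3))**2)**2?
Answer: 2601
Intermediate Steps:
h(N) = -N (h(N) = N*(-1) = -N)
(2 + (-4 + h(3))**2)**2 = (2 + (-4 - 1*3)**2)**2 = (2 + (-4 - 3)**2)**2 = (2 + (-7)**2)**2 = (2 + 49)**2 = 51**2 = 2601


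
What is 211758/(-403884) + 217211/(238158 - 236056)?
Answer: 3636788842/35373507 ≈ 102.81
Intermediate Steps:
211758/(-403884) + 217211/(238158 - 236056) = 211758*(-1/403884) + 217211/2102 = -35293/67314 + 217211*(1/2102) = -35293/67314 + 217211/2102 = 3636788842/35373507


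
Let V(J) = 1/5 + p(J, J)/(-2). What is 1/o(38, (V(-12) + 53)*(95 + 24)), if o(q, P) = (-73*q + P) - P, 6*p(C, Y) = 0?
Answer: -1/2774 ≈ -0.00036049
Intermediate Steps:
p(C, Y) = 0 (p(C, Y) = (1/6)*0 = 0)
V(J) = 1/5 (V(J) = 1/5 + 0/(-2) = 1*(1/5) + 0*(-1/2) = 1/5 + 0 = 1/5)
o(q, P) = -73*q (o(q, P) = (P - 73*q) - P = -73*q)
1/o(38, (V(-12) + 53)*(95 + 24)) = 1/(-73*38) = 1/(-2774) = -1/2774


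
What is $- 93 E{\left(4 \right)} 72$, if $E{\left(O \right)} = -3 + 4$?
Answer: $-6696$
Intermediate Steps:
$E{\left(O \right)} = 1$
$- 93 E{\left(4 \right)} 72 = \left(-93\right) 1 \cdot 72 = \left(-93\right) 72 = -6696$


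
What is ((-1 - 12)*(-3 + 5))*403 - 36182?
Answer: -46660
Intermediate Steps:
((-1 - 12)*(-3 + 5))*403 - 36182 = -13*2*403 - 36182 = -26*403 - 36182 = -10478 - 36182 = -46660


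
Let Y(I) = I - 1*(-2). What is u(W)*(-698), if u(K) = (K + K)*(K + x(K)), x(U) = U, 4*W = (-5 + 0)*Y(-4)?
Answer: -17450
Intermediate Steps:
Y(I) = 2 + I (Y(I) = I + 2 = 2 + I)
W = 5/2 (W = ((-5 + 0)*(2 - 4))/4 = (-5*(-2))/4 = (1/4)*10 = 5/2 ≈ 2.5000)
u(K) = 4*K**2 (u(K) = (K + K)*(K + K) = (2*K)*(2*K) = 4*K**2)
u(W)*(-698) = (4*(5/2)**2)*(-698) = (4*(25/4))*(-698) = 25*(-698) = -17450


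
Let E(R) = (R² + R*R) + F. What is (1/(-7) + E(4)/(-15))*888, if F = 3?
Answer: -15392/7 ≈ -2198.9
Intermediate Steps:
E(R) = 3 + 2*R² (E(R) = (R² + R*R) + 3 = (R² + R²) + 3 = 2*R² + 3 = 3 + 2*R²)
(1/(-7) + E(4)/(-15))*888 = (1/(-7) + (3 + 2*4²)/(-15))*888 = (1*(-⅐) + (3 + 2*16)*(-1/15))*888 = (-⅐ + (3 + 32)*(-1/15))*888 = (-⅐ + 35*(-1/15))*888 = (-⅐ - 7/3)*888 = -52/21*888 = -15392/7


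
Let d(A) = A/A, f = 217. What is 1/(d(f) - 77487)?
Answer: -1/77486 ≈ -1.2906e-5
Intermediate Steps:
d(A) = 1
1/(d(f) - 77487) = 1/(1 - 77487) = 1/(-77486) = -1/77486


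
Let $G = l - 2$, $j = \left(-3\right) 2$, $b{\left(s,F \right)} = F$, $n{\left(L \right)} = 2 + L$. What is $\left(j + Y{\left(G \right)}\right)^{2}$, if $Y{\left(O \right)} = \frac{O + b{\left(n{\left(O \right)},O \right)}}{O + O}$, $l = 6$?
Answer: $25$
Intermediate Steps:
$j = -6$
$G = 4$ ($G = 6 - 2 = 4$)
$Y{\left(O \right)} = 1$ ($Y{\left(O \right)} = \frac{O + O}{O + O} = \frac{2 O}{2 O} = 2 O \frac{1}{2 O} = 1$)
$\left(j + Y{\left(G \right)}\right)^{2} = \left(-6 + 1\right)^{2} = \left(-5\right)^{2} = 25$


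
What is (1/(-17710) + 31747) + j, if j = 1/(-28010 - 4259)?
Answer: 788821833937/24847130 ≈ 31747.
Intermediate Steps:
j = -1/32269 (j = 1/(-32269) = -1/32269 ≈ -3.0989e-5)
(1/(-17710) + 31747) + j = (1/(-17710) + 31747) - 1/32269 = (-1/17710 + 31747) - 1/32269 = 562239369/17710 - 1/32269 = 788821833937/24847130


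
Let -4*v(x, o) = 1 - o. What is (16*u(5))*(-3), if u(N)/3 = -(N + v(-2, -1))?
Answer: 648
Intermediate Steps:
v(x, o) = -¼ + o/4 (v(x, o) = -(1 - o)/4 = -¼ + o/4)
u(N) = 3/2 - 3*N (u(N) = 3*(-(N + (-¼ + (¼)*(-1)))) = 3*(-(N + (-¼ - ¼))) = 3*(-(N - ½)) = 3*(-(-½ + N)) = 3*(½ - N) = 3/2 - 3*N)
(16*u(5))*(-3) = (16*(3/2 - 3*5))*(-3) = (16*(3/2 - 15))*(-3) = (16*(-27/2))*(-3) = -216*(-3) = 648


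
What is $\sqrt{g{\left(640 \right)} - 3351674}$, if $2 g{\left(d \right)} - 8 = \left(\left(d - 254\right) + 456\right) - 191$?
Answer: $\frac{i \sqrt{13405378}}{2} \approx 1830.7 i$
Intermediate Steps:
$g{\left(d \right)} = \frac{19}{2} + \frac{d}{2}$ ($g{\left(d \right)} = 4 + \frac{\left(\left(d - 254\right) + 456\right) - 191}{2} = 4 + \frac{\left(\left(-254 + d\right) + 456\right) - 191}{2} = 4 + \frac{\left(202 + d\right) - 191}{2} = 4 + \frac{11 + d}{2} = 4 + \left(\frac{11}{2} + \frac{d}{2}\right) = \frac{19}{2} + \frac{d}{2}$)
$\sqrt{g{\left(640 \right)} - 3351674} = \sqrt{\left(\frac{19}{2} + \frac{1}{2} \cdot 640\right) - 3351674} = \sqrt{\left(\frac{19}{2} + 320\right) - 3351674} = \sqrt{\frac{659}{2} - 3351674} = \sqrt{- \frac{6702689}{2}} = \frac{i \sqrt{13405378}}{2}$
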